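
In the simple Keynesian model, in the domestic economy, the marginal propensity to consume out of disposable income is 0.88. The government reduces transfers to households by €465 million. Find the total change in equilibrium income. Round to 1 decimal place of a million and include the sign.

−€3,410.0 million

The transfer change shifts disposable income by −€465 million, so first-round consumption changes by c·ΔTR = 0.88 × (−€465 million) = −€409.2 million.
Expenditure multiplier = 1/(1 − MPC) = 1/(1 − 0.88) = 1/0.12 ≈ 8.333.
The transfer multiplier is c × k ≈ 7.333, so ΔY = k × (c·ΔTR) = (−€409.2 million) / 0.12 = −€3,410 million.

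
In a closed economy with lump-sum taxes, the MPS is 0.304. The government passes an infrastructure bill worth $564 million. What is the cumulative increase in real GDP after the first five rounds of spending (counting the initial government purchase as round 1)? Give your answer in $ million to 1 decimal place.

$1,552.3 million

MPC = 1 − MPS = 1 − 0.304 = 0.696.
Round 1 adds ΔG = $564 million; each later round is MPC = 0.696 times the previous.
After 5 rounds: 564 + 392.544 + 273.210624 + 190.154594304 + 132.347597635584 = ΔG·(1 − c^5)/(1 − c) = 564 × (1 − 0.163322567294976)/0.304 ≈ $1,552.3 million.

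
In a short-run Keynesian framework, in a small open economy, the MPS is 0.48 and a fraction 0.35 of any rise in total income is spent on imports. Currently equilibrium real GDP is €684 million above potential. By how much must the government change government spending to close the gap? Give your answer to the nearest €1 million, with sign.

−€568 million

MPC = 1 − MPS = 1 − 0.48 = 0.52.
Spending multiplier = 1/(1 − c + m) = 1/(1 − 0.52 + 0.35) = 1/0.83 ≈ 1.205.
Need ΔY = −€684 million, so ΔG = ΔY/k = (−€684 million) × 0.83 ≈ −€568 million.
The government should cut government spending by €568 million.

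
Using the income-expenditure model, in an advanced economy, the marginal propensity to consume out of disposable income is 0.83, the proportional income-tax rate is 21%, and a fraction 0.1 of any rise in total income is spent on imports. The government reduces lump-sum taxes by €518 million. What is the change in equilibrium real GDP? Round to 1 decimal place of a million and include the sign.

+€967.7 million

A lump-sum tax change of −€518 million shifts disposable income by +€518 million; first-round consumption changes by −c × ΔT = −0.83 × (−€518 million) = +€429.94 million.
Expenditure multiplier = 1/(1 − c(1−t) + m) = 1/(1 − 0.83×0.79 + 0.1) = 1/0.4443 ≈ 2.251.
The tax multiplier is −c × k ≈ −1.868, so ΔY = k × (−c·ΔT) = (+€429.94 million) / 0.4443 ≈ +€967.7 million.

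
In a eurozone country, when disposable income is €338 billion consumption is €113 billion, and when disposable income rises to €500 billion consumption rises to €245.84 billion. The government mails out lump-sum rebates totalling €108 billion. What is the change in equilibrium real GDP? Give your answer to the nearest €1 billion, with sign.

+€492 billion

MPC = ΔC/ΔYd = (245.84 − 113)/(500 − 338) = 132.84/162 = 0.82.
A lump-sum tax change of −€108 billion shifts disposable income by +€108 billion; first-round consumption changes by −c × ΔT = −0.82 × (−€108 billion) = +€88.56 billion.
Expenditure multiplier = 1/(1 − MPC) = 1/(1 − 0.82) = 1/0.18 ≈ 5.556.
The tax multiplier is −c × k ≈ −4.556, so ΔY = k × (−c·ΔT) = (+€88.56 billion) / 0.18 = +€492 billion.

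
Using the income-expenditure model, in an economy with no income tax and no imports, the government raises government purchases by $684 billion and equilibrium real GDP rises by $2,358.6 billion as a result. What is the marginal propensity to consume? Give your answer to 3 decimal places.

0.710

Implied spending multiplier k = ΔY/ΔG = 2,358.6/684 ≈ 3.4482.
Since k = 1/(1 − MPC), MPC = 1 − 1/k = 1 − ΔG/ΔY = 1 − 684/2,358.6 ≈ 0.710.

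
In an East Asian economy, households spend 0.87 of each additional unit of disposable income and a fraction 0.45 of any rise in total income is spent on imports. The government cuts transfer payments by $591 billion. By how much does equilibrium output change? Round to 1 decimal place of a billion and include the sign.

The transfer change shifts disposable income by −$591 billion, so first-round consumption changes by c·ΔTR = 0.87 × (−$591 billion) = −$514.17 billion.
Expenditure multiplier = 1/(1 − c + m) = 1/(1 − 0.87 + 0.45) = 1/0.58 ≈ 1.724.
The transfer multiplier is c × k = 1.5, so ΔY = k × (c·ΔTR) = (−$514.17 billion) / 0.58 = −$886.5 billion.

−$886.5 billion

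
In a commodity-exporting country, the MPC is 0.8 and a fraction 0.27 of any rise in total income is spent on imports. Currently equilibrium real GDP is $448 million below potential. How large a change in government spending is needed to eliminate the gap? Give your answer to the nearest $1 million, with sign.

Spending multiplier = 1/(1 − c + m) = 1/(1 − 0.8 + 0.27) = 1/0.47 ≈ 2.128.
Need ΔY = +$448 million, so ΔG = ΔY/k = (+$448 million) × 0.47 ≈ +$211 million.
The government should increase government spending by $211 million.

+$211 million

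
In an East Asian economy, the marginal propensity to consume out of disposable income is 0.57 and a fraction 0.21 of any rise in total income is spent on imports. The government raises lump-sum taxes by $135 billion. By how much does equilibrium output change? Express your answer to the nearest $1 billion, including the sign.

−$120 billion

A lump-sum tax change of +$135 billion shifts disposable income by −$135 billion; first-round consumption changes by −c × ΔT = −0.57 × (+$135 billion) = −$76.95 billion.
Expenditure multiplier = 1/(1 − c + m) = 1/(1 − 0.57 + 0.21) = 1/0.64 ≈ 1.563.
The tax multiplier is −c × k ≈ −0.891, so ΔY = k × (−c·ΔT) = (−$76.95 billion) / 0.64 ≈ −$120 billion.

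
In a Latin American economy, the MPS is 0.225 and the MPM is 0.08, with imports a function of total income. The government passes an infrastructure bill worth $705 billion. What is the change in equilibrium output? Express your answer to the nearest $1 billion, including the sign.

MPC = 1 − MPS = 1 − 0.225 = 0.775.
Government-spending multiplier = 1/(1 − c + m) = 1/(1 − 0.775 + 0.08) = 1/0.305 ≈ 3.279.
ΔY = k × ΔG = (+$705 billion) / 0.305 ≈ +$2,311 billion.

+$2,311 billion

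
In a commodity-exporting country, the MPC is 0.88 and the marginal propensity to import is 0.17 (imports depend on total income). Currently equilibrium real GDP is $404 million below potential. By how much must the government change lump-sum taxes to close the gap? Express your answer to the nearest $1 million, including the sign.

−$133 million

Spending multiplier = 1/(1 − c + m) = 1/(1 − 0.88 + 0.17) = 1/0.29 ≈ 3.448.
Tax multiplier = −c·k = −0.88/0.29 ≈ −3.034. Need ΔY = +$404 million, so ΔT = ΔY/(−c·k) = −(+$404 million) × 0.29 / 0.88 ≈ −$133 million.
The government should cut lump-sum taxes by $133 million.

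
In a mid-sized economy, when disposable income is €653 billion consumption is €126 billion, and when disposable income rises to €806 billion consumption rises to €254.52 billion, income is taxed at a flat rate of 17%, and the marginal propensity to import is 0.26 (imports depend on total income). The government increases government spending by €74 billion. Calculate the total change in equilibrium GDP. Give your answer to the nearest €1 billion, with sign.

MPC = ΔC/ΔYd = (254.52 − 126)/(806 − 653) = 128.52/153 = 0.84.
Expenditure multiplier = 1/(1 − c(1−t) + m) = 1/(1 − 0.84×0.83 + 0.26) = 1/0.5628 ≈ 1.777.
ΔY = k × ΔG = (+€74 billion) / 0.5628 ≈ +€131 billion.

+€131 billion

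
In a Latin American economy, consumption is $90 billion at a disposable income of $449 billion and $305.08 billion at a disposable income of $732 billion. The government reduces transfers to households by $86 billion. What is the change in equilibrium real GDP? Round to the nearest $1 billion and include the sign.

−$272 billion

MPC = ΔC/ΔYd = (305.08 − 90)/(732 − 449) = 215.08/283 = 0.76.
The transfer change shifts disposable income by −$86 billion, so first-round consumption changes by c·ΔTR = 0.76 × (−$86 billion) = −$65.36 billion.
Expenditure multiplier = 1/(1 − MPC) = 1/(1 − 0.76) = 1/0.24 ≈ 4.167.
The transfer multiplier is c × k ≈ 3.167, so ΔY = k × (c·ΔTR) = (−$65.36 billion) / 0.24 ≈ −$272 billion.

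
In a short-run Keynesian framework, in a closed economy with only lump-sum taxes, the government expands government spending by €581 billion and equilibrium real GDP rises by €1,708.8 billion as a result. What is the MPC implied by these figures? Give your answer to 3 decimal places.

Implied spending multiplier k = ΔY/ΔG = 1,708.8/581 ≈ 2.9411.
Since k = 1/(1 − MPC), MPC = 1 − 1/k = 1 − ΔG/ΔY = 1 − 581/1,708.8 ≈ 0.660.

0.660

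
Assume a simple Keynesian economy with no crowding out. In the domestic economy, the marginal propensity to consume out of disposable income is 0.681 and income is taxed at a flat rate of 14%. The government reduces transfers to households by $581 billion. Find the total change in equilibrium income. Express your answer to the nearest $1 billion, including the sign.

The transfer change shifts disposable income by −$581 billion, so first-round consumption changes by c·ΔTR = 0.681 × (−$581 billion) = −$395.661 billion.
Expenditure multiplier = 1/(1 − c(1−t)) = 1/(1 − 0.681×0.86) = 1/0.41434 ≈ 2.413.
The transfer multiplier is c × k ≈ 1.644, so ΔY = k × (c·ΔTR) = (−$395.661 billion) / 0.41434 ≈ −$955 billion.

−$955 billion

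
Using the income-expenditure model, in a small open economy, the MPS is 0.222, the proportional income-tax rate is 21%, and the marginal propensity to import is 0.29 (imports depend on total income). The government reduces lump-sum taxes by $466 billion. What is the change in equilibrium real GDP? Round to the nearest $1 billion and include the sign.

MPC = 1 − MPS = 1 − 0.222 = 0.778.
A lump-sum tax change of −$466 billion shifts disposable income by +$466 billion; first-round consumption changes by −c × ΔT = −0.778 × (−$466 billion) = +$362.548 billion.
Expenditure multiplier = 1/(1 − c(1−t) + m) = 1/(1 − 0.778×0.79 + 0.29) = 1/0.67538 ≈ 1.481.
The tax multiplier is −c × k ≈ −1.152, so ΔY = k × (−c·ΔT) = (+$362.548 billion) / 0.67538 ≈ +$537 billion.

+$537 billion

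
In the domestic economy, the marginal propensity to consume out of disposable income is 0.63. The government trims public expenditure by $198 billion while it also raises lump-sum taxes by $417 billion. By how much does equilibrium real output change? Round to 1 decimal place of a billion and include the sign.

−$1,245.2 billion

Expenditure multiplier = 1/(1 − MPC) = 1/(1 − 0.63) = 1/0.37 ≈ 2.703.
ΔG contributes k·ΔG = (−$198 billion) / 0.37 ≈ −$535.1 billion.
ΔT of +$417 billion changes first-round spending by −c·ΔT = −$262.71 billion, contributing k·(−c·ΔT) = (−$262.71 billion) / 0.37 ≈ −$710 billion.
Net ΔY = k(ΔG − c·ΔT) = (−$460.71 billion) / 0.37 ≈ −$1,245.2 billion.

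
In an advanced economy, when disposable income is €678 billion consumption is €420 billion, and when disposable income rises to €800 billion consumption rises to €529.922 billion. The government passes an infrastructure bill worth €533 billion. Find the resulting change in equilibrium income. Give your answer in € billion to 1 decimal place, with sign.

MPC = ΔC/ΔYd = (529.922 − 420)/(800 − 678) = 109.922/122 = 0.901.
Spending multiplier = 1/(1 − MPC) = 1/(1 − 0.901) = 1/0.099 ≈ 10.101.
ΔY = k × ΔG = (+€533 billion) / 0.099 ≈ +€5,383.8 billion.

+€5,383.8 billion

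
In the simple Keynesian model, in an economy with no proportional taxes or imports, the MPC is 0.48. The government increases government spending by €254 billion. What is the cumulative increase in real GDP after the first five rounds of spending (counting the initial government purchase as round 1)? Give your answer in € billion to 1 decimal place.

Round 1 adds ΔG = €254 billion; each later round is MPC = 0.48 times the previous.
After 5 rounds: 254 + 121.92 + 58.5216 + 28.090368 + 13.48337664 = ΔG·(1 − c^5)/(1 − c) = 254 × (1 − 0.0254803968)/0.52 ≈ €476 billion.

€476.0 billion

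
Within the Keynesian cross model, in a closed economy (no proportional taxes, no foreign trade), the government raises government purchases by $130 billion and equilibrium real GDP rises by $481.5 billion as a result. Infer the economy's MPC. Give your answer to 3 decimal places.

Implied spending multiplier k = ΔY/ΔG = 481.5/130 ≈ 3.7038.
Since k = 1/(1 − MPC), MPC = 1 − 1/k = 1 − ΔG/ΔY = 1 − 130/481.5 ≈ 0.730.

0.730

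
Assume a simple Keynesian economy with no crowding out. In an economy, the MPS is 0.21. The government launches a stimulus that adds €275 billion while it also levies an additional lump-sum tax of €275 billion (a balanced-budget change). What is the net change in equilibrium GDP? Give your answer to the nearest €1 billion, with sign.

MPC = 1 − MPS = 1 − 0.21 = 0.79.
Expenditure multiplier = 1/(1 − MPC) = 1/(1 − 0.79) = 1/0.21 ≈ 4.762.
ΔG contributes k·ΔG = (+€275 billion) / 0.21 ≈ +€1,309.5 billion.
ΔT of +€275 billion changes first-round spending by −c·ΔT = −€217.25 billion, contributing k·(−c·ΔT) = (−€217.25 billion) / 0.21 ≈ −€1,034.5 billion.
With ΔG = ΔT and no other leakages, the balanced-budget multiplier is 1, so ΔY = ΔG = +€275 billion.

+€275 billion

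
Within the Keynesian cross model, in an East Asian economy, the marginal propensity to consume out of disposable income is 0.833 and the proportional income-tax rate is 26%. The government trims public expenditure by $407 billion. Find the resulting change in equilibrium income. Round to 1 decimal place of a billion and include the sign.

Government-spending multiplier = 1/(1 − c(1−t)) = 1/(1 − 0.833×0.74) = 1/0.38358 ≈ 2.607.
ΔY = k × ΔG = (−$407 billion) / 0.38358 ≈ −$1,061.1 billion.

−$1,061.1 billion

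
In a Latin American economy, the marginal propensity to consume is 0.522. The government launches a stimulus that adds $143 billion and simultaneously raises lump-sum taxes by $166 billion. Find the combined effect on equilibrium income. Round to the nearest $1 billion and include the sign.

+$118 billion

Expenditure multiplier = 1/(1 − MPC) = 1/(1 − 0.522) = 1/0.478 ≈ 2.092.
ΔG contributes k·ΔG = (+$143 billion) / 0.478 ≈ +$299.2 billion.
ΔT of +$166 billion changes first-round spending by −c·ΔT = −$86.652 billion, contributing k·(−c·ΔT) = (−$86.652 billion) / 0.478 ≈ −$181.3 billion.
Net ΔY = k(ΔG − c·ΔT) = (+$56.348 billion) / 0.478 ≈ +$118 billion.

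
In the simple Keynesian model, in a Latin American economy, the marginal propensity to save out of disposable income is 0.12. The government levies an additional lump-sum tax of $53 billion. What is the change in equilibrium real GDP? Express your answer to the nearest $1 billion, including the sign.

−$389 billion

MPC = 1 − MPS = 1 − 0.12 = 0.88.
A lump-sum tax change of +$53 billion shifts disposable income by −$53 billion; first-round consumption changes by −c × ΔT = −0.88 × (+$53 billion) = −$46.64 billion.
Expenditure multiplier = 1/(1 − MPC) = 1/(1 − 0.88) = 1/0.12 ≈ 8.333.
The tax multiplier is −c × k ≈ −7.333, so ΔY = k × (−c·ΔT) = (−$46.64 billion) / 0.12 ≈ −$389 billion.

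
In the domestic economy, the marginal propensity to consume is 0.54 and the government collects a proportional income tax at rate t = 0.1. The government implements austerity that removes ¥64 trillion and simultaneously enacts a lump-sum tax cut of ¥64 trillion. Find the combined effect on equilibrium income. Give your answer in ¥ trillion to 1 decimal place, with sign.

Expenditure multiplier = 1/(1 − c(1−t)) = 1/(1 − 0.54×0.9) = 1/0.514 ≈ 1.946.
ΔG contributes k·ΔG = (−¥64 trillion) / 0.514 ≈ −¥124.5 trillion.
ΔT of −¥64 trillion changes first-round spending by −c·ΔT = +¥34.56 trillion, contributing k·(−c·ΔT) = (+¥34.56 trillion) / 0.514 ≈ +¥67.2 trillion.
Net ΔY = k(ΔG − c·ΔT) = (−¥29.44 trillion) / 0.514 ≈ −¥57.3 trillion.

−¥57.3 trillion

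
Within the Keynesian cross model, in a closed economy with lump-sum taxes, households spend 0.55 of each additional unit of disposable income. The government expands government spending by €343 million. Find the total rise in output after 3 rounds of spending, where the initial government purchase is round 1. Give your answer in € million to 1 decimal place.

Round 1 adds ΔG = €343 million; each later round is MPC = 0.55 times the previous.
After 3 rounds: 343 + 188.65 + 103.7575 = ΔG·(1 − c^3)/(1 − c) = 343 × (1 − 0.166375)/0.45 ≈ €635.4 million.

€635.4 million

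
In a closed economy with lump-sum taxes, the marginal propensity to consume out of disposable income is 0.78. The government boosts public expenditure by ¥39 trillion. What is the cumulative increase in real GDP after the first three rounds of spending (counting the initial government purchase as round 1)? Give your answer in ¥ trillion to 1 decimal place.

Round 1 adds ΔG = ¥39 trillion; each later round is MPC = 0.78 times the previous.
After 3 rounds: 39 + 30.42 + 23.7276 = ΔG·(1 − c^3)/(1 − c) = 39 × (1 − 0.474552)/0.22 ≈ ¥93.1 trillion.

¥93.1 trillion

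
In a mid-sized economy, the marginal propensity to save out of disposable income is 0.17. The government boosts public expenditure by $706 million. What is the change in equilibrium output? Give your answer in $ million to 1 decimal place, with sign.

+$4,152.9 million

MPC = 1 − MPS = 1 − 0.17 = 0.83.
Expenditure multiplier = 1/(1 − MPC) = 1/(1 − 0.83) = 1/0.17 ≈ 5.882.
ΔY = k × ΔG = (+$706 million) / 0.17 ≈ +$4,152.9 million.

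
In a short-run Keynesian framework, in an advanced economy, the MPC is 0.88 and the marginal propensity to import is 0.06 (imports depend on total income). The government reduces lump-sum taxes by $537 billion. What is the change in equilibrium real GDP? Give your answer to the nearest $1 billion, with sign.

+$2,625 billion

A lump-sum tax change of −$537 billion shifts disposable income by +$537 billion; first-round consumption changes by −c × ΔT = −0.88 × (−$537 billion) = +$472.56 billion.
Expenditure multiplier = 1/(1 − c + m) = 1/(1 − 0.88 + 0.06) = 1/0.18 ≈ 5.556.
The tax multiplier is −c × k ≈ −4.889, so ΔY = k × (−c·ΔT) = (+$472.56 billion) / 0.18 ≈ +$2,625 billion.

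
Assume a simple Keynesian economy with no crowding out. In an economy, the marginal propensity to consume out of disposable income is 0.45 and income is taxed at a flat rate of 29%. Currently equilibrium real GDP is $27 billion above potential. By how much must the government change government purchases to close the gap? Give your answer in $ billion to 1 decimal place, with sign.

−$18.4 billion

Spending multiplier = 1/(1 − c(1−t)) = 1/(1 − 0.45×0.71) = 1/0.6805 ≈ 1.47.
Need ΔY = −$27 billion, so ΔG = ΔY/k = (−$27 billion) × 0.6805 ≈ −$18.4 billion.
The government should cut government purchases by $18.4 billion.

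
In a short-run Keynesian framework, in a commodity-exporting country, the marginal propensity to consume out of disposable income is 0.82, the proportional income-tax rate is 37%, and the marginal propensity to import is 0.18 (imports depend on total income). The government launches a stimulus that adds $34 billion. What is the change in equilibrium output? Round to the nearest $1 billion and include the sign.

Government-spending multiplier = 1/(1 − c(1−t) + m) = 1/(1 − 0.82×0.63 + 0.18) = 1/0.6634 ≈ 1.507.
ΔY = k × ΔG = (+$34 billion) / 0.6634 ≈ +$51 billion.

+$51 billion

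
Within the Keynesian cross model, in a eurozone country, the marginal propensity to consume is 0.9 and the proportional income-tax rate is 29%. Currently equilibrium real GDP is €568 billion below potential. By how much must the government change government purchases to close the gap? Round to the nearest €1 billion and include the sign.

Spending multiplier = 1/(1 − c(1−t)) = 1/(1 − 0.9×0.71) = 1/0.361 ≈ 2.77.
Need ΔY = +€568 billion, so ΔG = ΔY/k = (+€568 billion) × 0.361 ≈ +€205 billion.
The government should increase government purchases by €205 billion.

+€205 billion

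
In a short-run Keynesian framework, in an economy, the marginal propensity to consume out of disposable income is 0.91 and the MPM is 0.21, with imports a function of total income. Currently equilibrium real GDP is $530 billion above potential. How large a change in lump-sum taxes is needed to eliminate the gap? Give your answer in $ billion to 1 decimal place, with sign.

Spending multiplier = 1/(1 − c + m) = 1/(1 − 0.91 + 0.21) = 1/0.3 ≈ 3.333.
Tax multiplier = −c·k = −0.91/0.3 ≈ −3.033. Need ΔY = −$530 billion, so ΔT = ΔY/(−c·k) = −(−$530 billion) × 0.3 / 0.91 ≈ +$174.7 billion.
The government should raise lump-sum taxes by $174.7 billion.

+$174.7 billion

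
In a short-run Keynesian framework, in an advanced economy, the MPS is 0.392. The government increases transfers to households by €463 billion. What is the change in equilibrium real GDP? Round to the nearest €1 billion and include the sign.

+€718 billion

MPC = 1 − MPS = 1 − 0.392 = 0.608.
The transfer change shifts disposable income by +€463 billion, so first-round consumption changes by c·ΔTR = 0.608 × (+€463 billion) = +€281.504 billion.
Expenditure multiplier = 1/(1 − MPC) = 1/(1 − 0.608) = 1/0.392 ≈ 2.551.
The transfer multiplier is c × k ≈ 1.551, so ΔY = k × (c·ΔTR) = (+€281.504 billion) / 0.392 ≈ +€718 billion.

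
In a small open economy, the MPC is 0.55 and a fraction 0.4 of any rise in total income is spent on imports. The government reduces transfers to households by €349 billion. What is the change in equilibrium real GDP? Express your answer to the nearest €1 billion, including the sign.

−€226 billion

The transfer change shifts disposable income by −€349 billion, so first-round consumption changes by c·ΔTR = 0.55 × (−€349 billion) = −€191.95 billion.
Expenditure multiplier = 1/(1 − c + m) = 1/(1 − 0.55 + 0.4) = 1/0.85 ≈ 1.176.
The transfer multiplier is c × k ≈ 0.647, so ΔY = k × (c·ΔTR) = (−€191.95 billion) / 0.85 ≈ −€226 billion.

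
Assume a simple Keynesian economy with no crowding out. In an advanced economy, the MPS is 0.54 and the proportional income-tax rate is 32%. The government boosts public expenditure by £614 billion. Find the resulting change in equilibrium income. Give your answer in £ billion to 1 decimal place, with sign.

MPC = 1 − MPS = 1 − 0.54 = 0.46.
Expenditure multiplier = 1/(1 − c(1−t)) = 1/(1 − 0.46×0.68) = 1/0.6872 ≈ 1.455.
ΔY = k × ΔG = (+£614 billion) / 0.6872 ≈ +£893.5 billion.

+£893.5 billion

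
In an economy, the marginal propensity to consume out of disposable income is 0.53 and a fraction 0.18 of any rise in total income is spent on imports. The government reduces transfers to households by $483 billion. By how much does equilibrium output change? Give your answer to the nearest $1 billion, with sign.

The transfer change shifts disposable income by −$483 billion, so first-round consumption changes by c·ΔTR = 0.53 × (−$483 billion) = −$255.99 billion.
Expenditure multiplier = 1/(1 − c + m) = 1/(1 − 0.53 + 0.18) = 1/0.65 ≈ 1.538.
The transfer multiplier is c × k ≈ 0.815, so ΔY = k × (c·ΔTR) = (−$255.99 billion) / 0.65 ≈ −$394 billion.

−$394 billion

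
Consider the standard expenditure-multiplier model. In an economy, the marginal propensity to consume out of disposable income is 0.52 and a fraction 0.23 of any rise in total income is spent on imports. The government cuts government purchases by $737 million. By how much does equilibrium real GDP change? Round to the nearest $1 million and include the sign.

−$1,038 million

Expenditure multiplier = 1/(1 − c + m) = 1/(1 − 0.52 + 0.23) = 1/0.71 ≈ 1.408.
ΔY = k × ΔG = (−$737 million) / 0.71 ≈ −$1,038 million.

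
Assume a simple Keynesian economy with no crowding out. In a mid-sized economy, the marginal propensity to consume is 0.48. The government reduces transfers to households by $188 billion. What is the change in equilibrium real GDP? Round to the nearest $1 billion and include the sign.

−$174 billion

The transfer change shifts disposable income by −$188 billion, so first-round consumption changes by c·ΔTR = 0.48 × (−$188 billion) = −$90.24 billion.
Expenditure multiplier = 1/(1 − MPC) = 1/(1 − 0.48) = 1/0.52 ≈ 1.923.
The transfer multiplier is c × k ≈ 0.923, so ΔY = k × (c·ΔTR) = (−$90.24 billion) / 0.52 ≈ −$174 billion.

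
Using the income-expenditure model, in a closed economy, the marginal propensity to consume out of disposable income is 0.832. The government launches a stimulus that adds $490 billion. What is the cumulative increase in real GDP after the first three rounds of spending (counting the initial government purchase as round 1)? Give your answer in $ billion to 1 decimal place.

$1,236.9 billion

Round 1 adds ΔG = $490 billion; each later round is MPC = 0.832 times the previous.
After 3 rounds: 490 + 407.68 + 339.18976 = ΔG·(1 − c^3)/(1 − c) = 490 × (1 − 0.575930368)/0.168 ≈ $1,236.9 billion.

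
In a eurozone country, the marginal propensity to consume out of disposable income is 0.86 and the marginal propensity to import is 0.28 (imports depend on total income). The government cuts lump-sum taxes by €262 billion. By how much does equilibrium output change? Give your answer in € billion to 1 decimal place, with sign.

A lump-sum tax change of −€262 billion shifts disposable income by +€262 billion; first-round consumption changes by −c × ΔT = −0.86 × (−€262 billion) = +€225.32 billion.
Expenditure multiplier = 1/(1 − c + m) = 1/(1 − 0.86 + 0.28) = 1/0.42 ≈ 2.381.
The tax multiplier is −c × k ≈ −2.048, so ΔY = k × (−c·ΔT) = (+€225.32 billion) / 0.42 ≈ +€536.5 billion.

+€536.5 billion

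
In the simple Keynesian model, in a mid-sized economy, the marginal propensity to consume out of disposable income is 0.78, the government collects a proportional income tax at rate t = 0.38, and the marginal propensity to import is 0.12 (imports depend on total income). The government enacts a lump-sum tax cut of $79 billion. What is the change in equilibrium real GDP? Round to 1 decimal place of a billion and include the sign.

+$96.8 billion

A lump-sum tax change of −$79 billion shifts disposable income by +$79 billion; first-round consumption changes by −c × ΔT = −0.78 × (−$79 billion) = +$61.62 billion.
Expenditure multiplier = 1/(1 − c(1−t) + m) = 1/(1 − 0.78×0.62 + 0.12) = 1/0.6364 ≈ 1.571.
The tax multiplier is −c × k ≈ −1.226, so ΔY = k × (−c·ΔT) = (+$61.62 billion) / 0.6364 ≈ +$96.8 billion.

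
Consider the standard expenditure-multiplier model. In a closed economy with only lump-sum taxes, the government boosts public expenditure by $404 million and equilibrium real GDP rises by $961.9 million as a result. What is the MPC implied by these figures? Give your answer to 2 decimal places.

Implied spending multiplier k = ΔY/ΔG = 961.9/404 ≈ 2.3809.
Since k = 1/(1 − MPC), MPC = 1 − 1/k = 1 − ΔG/ΔY = 1 − 404/961.9 ≈ 0.58.

0.58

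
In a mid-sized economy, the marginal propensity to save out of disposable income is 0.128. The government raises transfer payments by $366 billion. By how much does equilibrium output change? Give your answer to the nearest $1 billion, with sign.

+$2,493 billion

MPC = 1 − MPS = 1 − 0.128 = 0.872.
The transfer change shifts disposable income by +$366 billion, so first-round consumption changes by c·ΔTR = 0.872 × (+$366 billion) = +$319.152 billion.
Expenditure multiplier = 1/(1 − MPC) = 1/(1 − 0.872) = 1/0.128 ≈ 7.813.
The transfer multiplier is c × k ≈ 6.813, so ΔY = k × (c·ΔTR) = (+$319.152 billion) / 0.128 ≈ +$2,493 billion.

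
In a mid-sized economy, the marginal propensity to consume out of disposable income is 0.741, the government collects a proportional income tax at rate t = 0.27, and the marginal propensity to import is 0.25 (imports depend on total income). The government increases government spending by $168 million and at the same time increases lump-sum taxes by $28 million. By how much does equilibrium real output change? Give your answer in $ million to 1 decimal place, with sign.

+$207.7 million

Expenditure multiplier = 1/(1 − c(1−t) + m) = 1/(1 − 0.741×0.73 + 0.25) = 1/0.70907 ≈ 1.41.
ΔG contributes k·ΔG = (+$168 million) / 0.70907 ≈ +$236.9 million.
ΔT of +$28 million changes first-round spending by −c·ΔT = −$20.748 million, contributing k·(−c·ΔT) = (−$20.748 million) / 0.70907 ≈ −$29.3 million.
Net ΔY = k(ΔG − c·ΔT) = (+$147.252 million) / 0.70907 ≈ +$207.7 million.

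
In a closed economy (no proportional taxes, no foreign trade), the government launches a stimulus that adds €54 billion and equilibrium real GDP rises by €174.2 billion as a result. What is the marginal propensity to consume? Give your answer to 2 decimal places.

Implied spending multiplier k = ΔY/ΔG = 174.2/54 ≈ 3.2259.
Since k = 1/(1 − MPC), MPC = 1 − 1/k = 1 − ΔG/ΔY = 1 − 54/174.2 ≈ 0.69.

0.69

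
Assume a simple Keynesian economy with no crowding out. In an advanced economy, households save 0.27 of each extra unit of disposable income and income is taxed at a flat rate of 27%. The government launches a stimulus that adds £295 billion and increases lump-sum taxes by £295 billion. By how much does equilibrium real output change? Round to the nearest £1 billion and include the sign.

+£171 billion

MPC = 1 − MPS = 1 − 0.27 = 0.73.
Expenditure multiplier = 1/(1 − c(1−t)) = 1/(1 − 0.73×0.73) = 1/0.4671 ≈ 2.141.
ΔG contributes k·ΔG = (+£295 billion) / 0.4671 ≈ +£631.6 billion.
ΔT of +£295 billion changes first-round spending by −c·ΔT = −£215.35 billion, contributing k·(−c·ΔT) = (−£215.35 billion) / 0.4671 ≈ −£461 billion.
Net ΔY = k(ΔG − c·ΔT) = (+£79.65 billion) / 0.4671 ≈ +£171 billion.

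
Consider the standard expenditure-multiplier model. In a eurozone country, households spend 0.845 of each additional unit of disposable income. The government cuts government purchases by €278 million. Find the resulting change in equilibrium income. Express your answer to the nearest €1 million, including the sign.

−€1,794 million

Government-spending multiplier = 1/(1 − MPC) = 1/(1 − 0.845) = 1/0.155 ≈ 6.452.
ΔY = k × ΔG = (−€278 million) / 0.155 ≈ −€1,794 million.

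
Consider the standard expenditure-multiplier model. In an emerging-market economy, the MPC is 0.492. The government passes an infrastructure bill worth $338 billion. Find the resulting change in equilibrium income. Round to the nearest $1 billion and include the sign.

+$665 billion

Expenditure multiplier = 1/(1 − MPC) = 1/(1 − 0.492) = 1/0.508 ≈ 1.969.
ΔY = k × ΔG = (+$338 billion) / 0.508 ≈ +$665 billion.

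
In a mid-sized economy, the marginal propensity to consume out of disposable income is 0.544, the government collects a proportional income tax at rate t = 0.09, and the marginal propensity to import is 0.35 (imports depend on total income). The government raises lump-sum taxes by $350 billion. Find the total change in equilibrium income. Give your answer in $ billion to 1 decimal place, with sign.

A lump-sum tax change of +$350 billion shifts disposable income by −$350 billion; first-round consumption changes by −c × ΔT = −0.544 × (+$350 billion) = −$190.4 billion.
Expenditure multiplier = 1/(1 − c(1−t) + m) = 1/(1 − 0.544×0.91 + 0.35) = 1/0.85496 ≈ 1.17.
The tax multiplier is −c × k ≈ −0.636, so ΔY = k × (−c·ΔT) = (−$190.4 billion) / 0.85496 ≈ −$222.7 billion.

−$222.7 billion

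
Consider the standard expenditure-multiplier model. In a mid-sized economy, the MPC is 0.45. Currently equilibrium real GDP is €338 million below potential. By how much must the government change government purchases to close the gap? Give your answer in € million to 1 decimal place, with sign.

Spending multiplier = 1/(1 − MPC) = 1/(1 − 0.45) = 1/0.55 ≈ 1.818.
Need ΔY = +€338 million, so ΔG = ΔY/k = (+€338 million) × 0.55 = +€185.9 million.
The government should increase government purchases by €185.9 million.

+€185.9 million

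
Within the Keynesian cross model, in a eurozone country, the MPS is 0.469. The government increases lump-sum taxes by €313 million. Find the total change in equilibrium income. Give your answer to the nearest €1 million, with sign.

MPC = 1 − MPS = 1 − 0.469 = 0.531.
A lump-sum tax change of +€313 million shifts disposable income by −€313 million; first-round consumption changes by −c × ΔT = −0.531 × (+€313 million) = −€166.203 million.
Expenditure multiplier = 1/(1 − MPC) = 1/(1 − 0.531) = 1/0.469 ≈ 2.132.
The tax multiplier is −c × k ≈ −1.132, so ΔY = k × (−c·ΔT) = (−€166.203 million) / 0.469 ≈ −€354 million.

−€354 million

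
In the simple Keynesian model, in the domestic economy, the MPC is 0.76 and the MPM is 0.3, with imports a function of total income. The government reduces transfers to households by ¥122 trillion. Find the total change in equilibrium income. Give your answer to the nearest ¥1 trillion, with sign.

The transfer change shifts disposable income by −¥122 trillion, so first-round consumption changes by c·ΔTR = 0.76 × (−¥122 trillion) = −¥92.72 trillion.
Expenditure multiplier = 1/(1 − c + m) = 1/(1 − 0.76 + 0.3) = 1/0.54 ≈ 1.852.
The transfer multiplier is c × k ≈ 1.407, so ΔY = k × (c·ΔTR) = (−¥92.72 trillion) / 0.54 ≈ −¥172 trillion.

−¥172 trillion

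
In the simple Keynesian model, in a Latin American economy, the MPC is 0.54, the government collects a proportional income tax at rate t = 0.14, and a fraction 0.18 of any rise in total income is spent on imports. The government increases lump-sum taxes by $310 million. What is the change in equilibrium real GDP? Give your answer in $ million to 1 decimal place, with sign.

A lump-sum tax change of +$310 million shifts disposable income by −$310 million; first-round consumption changes by −c × ΔT = −0.54 × (+$310 million) = −$167.4 million.
Expenditure multiplier = 1/(1 − c(1−t) + m) = 1/(1 − 0.54×0.86 + 0.18) = 1/0.7156 ≈ 1.397.
The tax multiplier is −c × k ≈ −0.755, so ΔY = k × (−c·ΔT) = (−$167.4 million) / 0.7156 ≈ −$233.9 million.

−$233.9 million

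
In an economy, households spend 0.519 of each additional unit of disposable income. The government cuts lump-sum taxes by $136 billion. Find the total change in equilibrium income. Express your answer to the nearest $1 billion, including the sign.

+$147 billion

A lump-sum tax change of −$136 billion shifts disposable income by +$136 billion; first-round consumption changes by −c × ΔT = −0.519 × (−$136 billion) = +$70.584 billion.
Expenditure multiplier = 1/(1 − MPC) = 1/(1 − 0.519) = 1/0.481 ≈ 2.079.
The tax multiplier is −c × k ≈ −1.079, so ΔY = k × (−c·ΔT) = (+$70.584 billion) / 0.481 ≈ +$147 billion.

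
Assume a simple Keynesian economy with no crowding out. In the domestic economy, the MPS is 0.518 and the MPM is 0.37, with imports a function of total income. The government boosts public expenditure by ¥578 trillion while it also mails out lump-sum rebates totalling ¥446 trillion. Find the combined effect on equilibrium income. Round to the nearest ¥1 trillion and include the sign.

MPC = 1 − MPS = 1 − 0.518 = 0.482.
Expenditure multiplier = 1/(1 − c + m) = 1/(1 − 0.482 + 0.37) = 1/0.888 ≈ 1.126.
ΔG contributes k·ΔG = (+¥578 trillion) / 0.888 ≈ +¥650.9 trillion.
ΔT of −¥446 trillion changes first-round spending by −c·ΔT = +¥214.972 trillion, contributing k·(−c·ΔT) = (+¥214.972 trillion) / 0.888 ≈ +¥242.1 trillion.
Net ΔY = k(ΔG − c·ΔT) = (+¥792.972 trillion) / 0.888 ≈ +¥893 trillion.

+¥893 trillion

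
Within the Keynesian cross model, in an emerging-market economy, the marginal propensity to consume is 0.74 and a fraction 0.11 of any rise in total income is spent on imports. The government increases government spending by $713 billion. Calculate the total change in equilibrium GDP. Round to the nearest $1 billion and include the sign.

+$1,927 billion

Expenditure multiplier = 1/(1 − c + m) = 1/(1 − 0.74 + 0.11) = 1/0.37 ≈ 2.703.
ΔY = k × ΔG = (+$713 billion) / 0.37 ≈ +$1,927 billion.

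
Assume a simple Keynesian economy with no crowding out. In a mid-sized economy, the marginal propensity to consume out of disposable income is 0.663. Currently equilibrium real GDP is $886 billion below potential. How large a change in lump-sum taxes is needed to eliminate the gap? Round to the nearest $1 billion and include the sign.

−$450 billion

Spending multiplier = 1/(1 − MPC) = 1/(1 − 0.663) = 1/0.337 ≈ 2.967.
Tax multiplier = −c·k = −0.663/0.337 ≈ −1.967. Need ΔY = +$886 billion, so ΔT = ΔY/(−c·k) = −(+$886 billion) × 0.337 / 0.663 ≈ −$450 billion.
The government should cut lump-sum taxes by $450 billion.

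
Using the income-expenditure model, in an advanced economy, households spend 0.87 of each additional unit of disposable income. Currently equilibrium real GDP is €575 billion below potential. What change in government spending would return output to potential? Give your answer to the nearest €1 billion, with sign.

Spending multiplier = 1/(1 − MPC) = 1/(1 − 0.87) = 1/0.13 ≈ 7.692.
Need ΔY = +€575 billion, so ΔG = ΔY/k = (+€575 billion) × 0.13 ≈ +€75 billion.
The government should increase government spending by €75 billion.

+€75 billion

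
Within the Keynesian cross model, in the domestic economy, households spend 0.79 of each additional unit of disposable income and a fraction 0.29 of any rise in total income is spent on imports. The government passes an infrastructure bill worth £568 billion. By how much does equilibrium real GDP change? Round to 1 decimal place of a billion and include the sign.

+£1,136.0 billion

Government-spending multiplier = 1/(1 − c + m) = 1/(1 − 0.79 + 0.29) = 1/0.5 = 2.
ΔY = k × ΔG = (+£568 billion) / 0.5 = +£1,136 billion.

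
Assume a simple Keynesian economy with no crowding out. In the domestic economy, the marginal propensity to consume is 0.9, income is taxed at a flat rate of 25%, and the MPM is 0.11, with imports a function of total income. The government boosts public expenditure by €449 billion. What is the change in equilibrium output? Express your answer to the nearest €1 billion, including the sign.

Expenditure multiplier = 1/(1 − c(1−t) + m) = 1/(1 − 0.9×0.75 + 0.11) = 1/0.435 ≈ 2.299.
ΔY = k × ΔG = (+€449 billion) / 0.435 ≈ +€1,032 billion.

+€1,032 billion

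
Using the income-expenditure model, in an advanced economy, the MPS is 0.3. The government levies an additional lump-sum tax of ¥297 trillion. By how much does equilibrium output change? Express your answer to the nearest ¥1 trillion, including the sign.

−¥693 trillion

MPC = 1 − MPS = 1 − 0.3 = 0.7.
A lump-sum tax change of +¥297 trillion shifts disposable income by −¥297 trillion; first-round consumption changes by −c × ΔT = −0.7 × (+¥297 trillion) = −¥207.9 trillion.
Expenditure multiplier = 1/(1 − MPC) = 1/(1 − 0.7) = 1/0.3 ≈ 3.333.
The tax multiplier is −c × k ≈ −2.333, so ΔY = k × (−c·ΔT) = (−¥207.9 trillion) / 0.3 = −¥693 trillion.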